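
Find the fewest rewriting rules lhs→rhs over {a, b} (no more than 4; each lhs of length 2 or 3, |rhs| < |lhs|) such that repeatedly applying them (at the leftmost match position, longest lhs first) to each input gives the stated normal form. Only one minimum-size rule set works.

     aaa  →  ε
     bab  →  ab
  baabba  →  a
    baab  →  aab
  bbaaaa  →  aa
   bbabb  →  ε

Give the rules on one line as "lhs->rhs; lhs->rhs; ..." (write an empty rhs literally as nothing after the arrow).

aaa->; ba->a; bb->a

  | aaa => ε
  | bab => ab
  | baabba => aabba => aaaa => a
  | baab => aab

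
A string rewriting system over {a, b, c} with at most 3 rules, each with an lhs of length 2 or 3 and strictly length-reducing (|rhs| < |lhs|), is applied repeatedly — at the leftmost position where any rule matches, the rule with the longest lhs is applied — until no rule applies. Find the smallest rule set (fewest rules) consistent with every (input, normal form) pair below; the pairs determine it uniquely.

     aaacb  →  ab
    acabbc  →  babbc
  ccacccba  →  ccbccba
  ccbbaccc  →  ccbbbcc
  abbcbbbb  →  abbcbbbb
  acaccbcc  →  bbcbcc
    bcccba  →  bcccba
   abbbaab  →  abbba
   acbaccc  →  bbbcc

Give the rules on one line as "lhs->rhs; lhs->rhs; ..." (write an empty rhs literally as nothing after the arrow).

  | aaacb => aabb => ab
  | acabbc => babbc
  | ccacccba => ccbccba
  | ccbbaccc => ccbbbcc

aab->a; ac->b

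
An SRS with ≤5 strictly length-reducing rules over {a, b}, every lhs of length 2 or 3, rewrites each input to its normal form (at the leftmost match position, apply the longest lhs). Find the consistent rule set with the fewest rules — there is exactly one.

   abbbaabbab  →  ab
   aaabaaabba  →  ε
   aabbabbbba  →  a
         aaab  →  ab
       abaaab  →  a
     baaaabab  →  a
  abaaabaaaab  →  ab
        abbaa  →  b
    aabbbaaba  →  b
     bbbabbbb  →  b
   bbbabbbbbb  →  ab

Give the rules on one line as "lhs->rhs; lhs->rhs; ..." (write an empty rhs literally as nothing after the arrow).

  | abbbaabbab => aabaabbab => bbaabbab => aaabbab => babbab => abbab => aaab => bab => ab
  | aaabaaabba => babaaabba => abaaabba => aabba => bbba => aba => ε
  | aabbabbbba => bbbabbbba => ababbbba => bbbba => abba => aaa => ba => a
  | aaab => bab => ab

aa->b; aba->; ba->a; bb->a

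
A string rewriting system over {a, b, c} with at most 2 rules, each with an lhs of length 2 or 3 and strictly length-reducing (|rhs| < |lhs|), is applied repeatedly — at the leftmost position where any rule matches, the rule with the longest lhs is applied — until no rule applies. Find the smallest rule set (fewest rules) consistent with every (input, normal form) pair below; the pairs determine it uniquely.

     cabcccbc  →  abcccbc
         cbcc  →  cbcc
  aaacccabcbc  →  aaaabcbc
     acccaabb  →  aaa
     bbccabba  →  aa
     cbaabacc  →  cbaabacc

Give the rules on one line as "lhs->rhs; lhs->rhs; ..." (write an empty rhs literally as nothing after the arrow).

bb->; ca->a

  | cabcccbc => abcccbc
  | cbcc
  | aaacccabcbc => aaaccabcbc => aaacabcbc => aaaabcbc
  | acccaabb => accaabb => acaabb => aaabb => aaa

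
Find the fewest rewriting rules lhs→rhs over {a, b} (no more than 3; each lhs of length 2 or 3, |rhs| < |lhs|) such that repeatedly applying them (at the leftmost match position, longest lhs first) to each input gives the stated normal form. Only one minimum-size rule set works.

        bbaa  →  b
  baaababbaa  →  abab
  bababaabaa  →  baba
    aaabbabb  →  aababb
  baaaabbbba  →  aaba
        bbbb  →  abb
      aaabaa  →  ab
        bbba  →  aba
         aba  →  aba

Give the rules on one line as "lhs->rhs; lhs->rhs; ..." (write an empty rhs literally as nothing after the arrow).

aaa->ab; baa->; bbb->ab

  | bbaa => b
  | baaababbaa => ababbaa => abab
  | bababaabaa => bababaa => baba
  | aaabbabb => abbbabb => aababb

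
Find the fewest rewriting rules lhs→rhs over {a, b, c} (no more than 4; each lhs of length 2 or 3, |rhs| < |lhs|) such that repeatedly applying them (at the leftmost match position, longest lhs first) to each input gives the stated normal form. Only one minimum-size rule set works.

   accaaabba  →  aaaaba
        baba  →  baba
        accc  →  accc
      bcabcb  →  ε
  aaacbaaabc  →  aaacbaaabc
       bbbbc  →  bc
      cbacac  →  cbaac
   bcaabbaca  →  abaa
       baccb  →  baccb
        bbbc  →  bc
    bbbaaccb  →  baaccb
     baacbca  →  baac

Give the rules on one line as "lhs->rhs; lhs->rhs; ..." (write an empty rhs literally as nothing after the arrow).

  | accaaabba => acaaabba => aaaabba => aaaaba
  | baba
  | accc
  | bcabcb => bcb => ε

bb->b; bca->; bcb->; ca->a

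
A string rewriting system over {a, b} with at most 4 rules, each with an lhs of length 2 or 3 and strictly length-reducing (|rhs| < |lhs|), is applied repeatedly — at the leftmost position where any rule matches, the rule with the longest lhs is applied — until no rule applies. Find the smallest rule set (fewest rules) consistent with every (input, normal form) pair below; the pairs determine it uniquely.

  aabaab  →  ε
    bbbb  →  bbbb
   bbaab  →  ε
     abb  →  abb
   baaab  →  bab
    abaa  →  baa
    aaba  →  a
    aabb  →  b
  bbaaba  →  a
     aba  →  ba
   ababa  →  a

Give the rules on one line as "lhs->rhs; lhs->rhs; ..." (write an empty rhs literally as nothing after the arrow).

aaa->a; aab->; aba->ba; bba->a

  | aabaab => aab => ε
  | bbbb
  | bbaab => aab => ε
  | abb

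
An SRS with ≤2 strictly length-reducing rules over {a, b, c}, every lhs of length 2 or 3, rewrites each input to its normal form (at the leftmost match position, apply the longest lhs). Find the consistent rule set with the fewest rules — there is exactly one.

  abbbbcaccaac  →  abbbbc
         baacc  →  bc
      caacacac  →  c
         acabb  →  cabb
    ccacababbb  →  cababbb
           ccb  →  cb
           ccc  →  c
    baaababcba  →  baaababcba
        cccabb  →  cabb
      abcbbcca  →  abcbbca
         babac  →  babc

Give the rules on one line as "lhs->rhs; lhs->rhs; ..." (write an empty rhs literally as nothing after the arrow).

  | abbbbcaccaac => abbbbcccaac => abbbbccaac => abbbbcaac => abbbbcac => abbbbcc => abbbbc
  | baacc => bacc => bcc => bc
  | caacacac => cacacac => ccacac => cacac => ccac => cac => cc => c
  | acabb => cabb

ac->c; cc->c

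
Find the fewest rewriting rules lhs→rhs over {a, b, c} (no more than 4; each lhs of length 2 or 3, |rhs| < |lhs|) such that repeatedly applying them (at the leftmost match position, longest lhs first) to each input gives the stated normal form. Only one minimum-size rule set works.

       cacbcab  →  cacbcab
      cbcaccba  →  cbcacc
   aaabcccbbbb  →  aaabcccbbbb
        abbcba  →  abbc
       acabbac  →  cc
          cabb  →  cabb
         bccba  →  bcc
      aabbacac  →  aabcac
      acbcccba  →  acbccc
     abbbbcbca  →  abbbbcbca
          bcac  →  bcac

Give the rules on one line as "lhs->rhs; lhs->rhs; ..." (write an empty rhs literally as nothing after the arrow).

aca->ba; ba->; bab->c

  | cacbcab
  | cbcaccba => cbcacc
  | aaabcccbbbb
  | abbcba => abbc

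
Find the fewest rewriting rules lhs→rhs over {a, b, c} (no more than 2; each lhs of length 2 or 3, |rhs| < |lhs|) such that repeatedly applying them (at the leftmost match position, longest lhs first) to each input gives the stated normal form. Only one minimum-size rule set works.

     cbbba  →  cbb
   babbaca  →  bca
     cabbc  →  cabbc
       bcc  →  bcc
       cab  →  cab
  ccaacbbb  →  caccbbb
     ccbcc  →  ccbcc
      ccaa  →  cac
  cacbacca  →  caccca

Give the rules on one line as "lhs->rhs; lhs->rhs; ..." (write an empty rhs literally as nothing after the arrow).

  | cbbba => cbb
  | babbaca => bbaca => bca
  | cabbc
  | bcc

ba->; caa->ac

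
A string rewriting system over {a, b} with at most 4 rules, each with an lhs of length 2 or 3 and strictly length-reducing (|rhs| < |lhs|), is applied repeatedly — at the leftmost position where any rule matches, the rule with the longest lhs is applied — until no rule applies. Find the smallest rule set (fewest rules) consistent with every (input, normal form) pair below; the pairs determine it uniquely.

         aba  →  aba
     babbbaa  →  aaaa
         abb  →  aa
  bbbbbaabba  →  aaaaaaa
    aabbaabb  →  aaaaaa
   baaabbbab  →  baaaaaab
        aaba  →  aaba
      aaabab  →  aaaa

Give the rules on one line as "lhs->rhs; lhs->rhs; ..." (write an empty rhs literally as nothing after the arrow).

  | aba
  | babbbaa => abbaa => aaaa
  | abb => aa
  | bbbbbaabba => aabbaabba => aaaaabba => aaaaaaa

bab->a; bb->a; bbb->aa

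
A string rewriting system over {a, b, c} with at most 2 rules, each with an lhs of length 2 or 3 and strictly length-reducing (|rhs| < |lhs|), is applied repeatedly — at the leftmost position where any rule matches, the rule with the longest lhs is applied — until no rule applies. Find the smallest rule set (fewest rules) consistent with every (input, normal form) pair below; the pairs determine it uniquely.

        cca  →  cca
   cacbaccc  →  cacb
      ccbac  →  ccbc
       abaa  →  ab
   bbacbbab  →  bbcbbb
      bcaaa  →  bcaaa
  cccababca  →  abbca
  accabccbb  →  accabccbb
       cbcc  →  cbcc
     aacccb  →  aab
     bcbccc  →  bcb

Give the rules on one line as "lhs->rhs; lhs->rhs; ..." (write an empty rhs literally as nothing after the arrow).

ba->b; ccc->

  | cca
  | cacbaccc => cacbccc => cacb
  | ccbac => ccbc
  | abaa => aba => ab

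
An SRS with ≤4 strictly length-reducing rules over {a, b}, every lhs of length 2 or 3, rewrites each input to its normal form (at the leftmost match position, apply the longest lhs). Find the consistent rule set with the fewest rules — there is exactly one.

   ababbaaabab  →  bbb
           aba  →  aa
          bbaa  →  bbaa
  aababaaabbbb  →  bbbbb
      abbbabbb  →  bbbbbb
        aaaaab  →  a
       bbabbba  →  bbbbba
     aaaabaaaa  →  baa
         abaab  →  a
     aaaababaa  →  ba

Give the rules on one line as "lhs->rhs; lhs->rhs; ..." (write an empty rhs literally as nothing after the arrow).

  | ababbaaabab => aabbaaabab => bbaaabab => bbabab => bbaab => bbb
  | aba => aa
  | bbaa
  | aababaaabbbb => babaaabbbb => baaaabbbb => baabbbb => bbbbb

aaa->a; aab->b; ab->a; abb->bb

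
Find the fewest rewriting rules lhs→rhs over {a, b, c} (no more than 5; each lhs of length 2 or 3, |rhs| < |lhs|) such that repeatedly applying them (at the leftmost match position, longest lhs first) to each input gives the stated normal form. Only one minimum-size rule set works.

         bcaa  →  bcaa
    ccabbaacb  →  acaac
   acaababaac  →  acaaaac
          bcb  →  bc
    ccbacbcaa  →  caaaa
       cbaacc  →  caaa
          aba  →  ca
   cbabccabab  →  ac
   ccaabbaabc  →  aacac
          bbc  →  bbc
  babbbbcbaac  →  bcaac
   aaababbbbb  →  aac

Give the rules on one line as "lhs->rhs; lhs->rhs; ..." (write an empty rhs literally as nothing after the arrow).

  | bcaa
  | ccabbaacb => aabbaacb => acbaacb => acaacb => acaac
  | acaababaac => acacabaac => acaccaac => acaaaac
  | bcb => bc

ab->c; abc->cb; cb->c; cc->a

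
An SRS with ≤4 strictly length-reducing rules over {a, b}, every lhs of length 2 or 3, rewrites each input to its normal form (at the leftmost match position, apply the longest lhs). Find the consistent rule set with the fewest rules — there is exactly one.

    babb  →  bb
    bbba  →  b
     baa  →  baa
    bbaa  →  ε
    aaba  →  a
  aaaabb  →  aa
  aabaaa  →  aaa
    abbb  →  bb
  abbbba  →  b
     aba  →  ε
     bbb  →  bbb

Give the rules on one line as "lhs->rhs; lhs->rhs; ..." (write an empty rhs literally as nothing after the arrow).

ab->; aba->; bba->ab

  | babb => bb
  | bbba => bab => b
  | baa
  | bbaa => aba => ε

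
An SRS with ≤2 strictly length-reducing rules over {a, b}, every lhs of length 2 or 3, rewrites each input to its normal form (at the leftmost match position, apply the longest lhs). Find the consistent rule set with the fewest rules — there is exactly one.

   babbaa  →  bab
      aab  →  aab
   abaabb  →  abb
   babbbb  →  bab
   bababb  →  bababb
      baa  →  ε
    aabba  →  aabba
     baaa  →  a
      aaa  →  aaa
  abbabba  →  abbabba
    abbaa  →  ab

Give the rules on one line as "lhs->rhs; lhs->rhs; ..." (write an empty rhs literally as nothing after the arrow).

baa->; bbb->

  | babbaa => bab
  | aab
  | abaabb => abb
  | babbbb => bab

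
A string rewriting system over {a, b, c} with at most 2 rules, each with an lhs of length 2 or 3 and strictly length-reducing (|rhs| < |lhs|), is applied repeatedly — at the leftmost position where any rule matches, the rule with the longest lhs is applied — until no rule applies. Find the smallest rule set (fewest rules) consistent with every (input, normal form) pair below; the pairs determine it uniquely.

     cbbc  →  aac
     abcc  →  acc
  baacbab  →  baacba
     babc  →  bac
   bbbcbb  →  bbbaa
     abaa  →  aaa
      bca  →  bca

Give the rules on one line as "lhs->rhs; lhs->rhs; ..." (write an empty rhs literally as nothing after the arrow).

  | cbbc => aac
  | abcc => acc
  | baacbab => baacba
  | babc => bac

ab->a; cbb->aa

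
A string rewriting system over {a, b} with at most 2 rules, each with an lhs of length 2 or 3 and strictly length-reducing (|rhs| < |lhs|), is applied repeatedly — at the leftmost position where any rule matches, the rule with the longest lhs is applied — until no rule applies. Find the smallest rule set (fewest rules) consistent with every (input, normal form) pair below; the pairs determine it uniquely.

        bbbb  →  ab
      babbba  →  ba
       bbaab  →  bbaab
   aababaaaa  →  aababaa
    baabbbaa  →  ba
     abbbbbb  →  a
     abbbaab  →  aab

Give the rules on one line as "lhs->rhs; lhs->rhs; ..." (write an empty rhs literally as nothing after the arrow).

aaa->a; bbb->a

  | bbbb => ab
  | babbba => baaa => ba
  | bbaab
  | aababaaaa => aababaa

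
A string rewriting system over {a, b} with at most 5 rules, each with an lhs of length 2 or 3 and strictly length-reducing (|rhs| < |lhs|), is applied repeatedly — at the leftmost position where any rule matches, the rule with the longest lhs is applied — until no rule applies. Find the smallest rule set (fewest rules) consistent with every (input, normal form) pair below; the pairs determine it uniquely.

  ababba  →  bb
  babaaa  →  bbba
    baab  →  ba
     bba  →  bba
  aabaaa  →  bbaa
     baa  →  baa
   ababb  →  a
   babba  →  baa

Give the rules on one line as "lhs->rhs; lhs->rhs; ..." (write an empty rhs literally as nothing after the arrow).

aaa->bb; ab->; aba->aa; abb->ab

  | ababba => aabba => aaba => aaa => bb
  | babaaa => baaaa => bbba
  | baab => ba
  | bba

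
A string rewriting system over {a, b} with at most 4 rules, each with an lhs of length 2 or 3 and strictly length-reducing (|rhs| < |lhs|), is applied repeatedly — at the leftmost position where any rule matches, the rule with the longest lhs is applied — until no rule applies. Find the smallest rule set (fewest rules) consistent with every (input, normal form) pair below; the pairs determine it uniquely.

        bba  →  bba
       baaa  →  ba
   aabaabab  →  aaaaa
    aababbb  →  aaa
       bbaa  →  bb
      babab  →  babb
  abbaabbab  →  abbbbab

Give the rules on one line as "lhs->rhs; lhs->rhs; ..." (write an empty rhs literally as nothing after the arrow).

aab->aa; aba->ab; baa->b

  | bba
  | baaa => ba
  | aabaabab => aaaabab => aaaaab => aaaaa
  | aababbb => aaabbb => aaabb => aaab => aaa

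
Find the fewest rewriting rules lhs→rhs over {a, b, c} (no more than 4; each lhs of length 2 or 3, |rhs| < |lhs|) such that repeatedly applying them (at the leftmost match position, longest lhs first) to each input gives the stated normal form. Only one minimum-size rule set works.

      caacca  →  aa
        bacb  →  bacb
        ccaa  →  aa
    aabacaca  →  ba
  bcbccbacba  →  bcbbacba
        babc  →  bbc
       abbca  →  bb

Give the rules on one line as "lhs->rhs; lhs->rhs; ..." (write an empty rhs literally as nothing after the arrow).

ab->b; ca->; cc->

  | caacca => acca => aa
  | bacb
  | ccaa => aa
  | aabacaca => abacaca => bacaca => baca => ba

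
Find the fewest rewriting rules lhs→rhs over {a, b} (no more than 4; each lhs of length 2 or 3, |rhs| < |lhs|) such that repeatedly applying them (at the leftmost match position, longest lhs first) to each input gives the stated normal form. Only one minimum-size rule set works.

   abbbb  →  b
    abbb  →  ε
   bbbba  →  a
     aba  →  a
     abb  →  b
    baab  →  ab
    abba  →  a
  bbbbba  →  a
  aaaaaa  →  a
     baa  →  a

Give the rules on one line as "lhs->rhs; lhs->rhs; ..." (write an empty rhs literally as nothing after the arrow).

aa->a; abb->b; ba->a; bb->

  | abbbb => bbb => b
  | abbb => bb => ε
  | bbbba => bba => a
  | aba => aa => a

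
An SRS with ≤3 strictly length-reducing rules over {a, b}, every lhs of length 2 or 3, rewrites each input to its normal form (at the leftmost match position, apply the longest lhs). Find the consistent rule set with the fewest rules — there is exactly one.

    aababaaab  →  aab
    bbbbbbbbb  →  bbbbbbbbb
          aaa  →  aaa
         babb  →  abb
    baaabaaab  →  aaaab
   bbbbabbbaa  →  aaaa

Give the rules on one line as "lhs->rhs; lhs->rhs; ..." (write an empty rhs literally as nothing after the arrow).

aba->; ba->a; bba->aa

  | aababaaab => abaaab => aab
  | bbbbbbbbb
  | aaa
  | babb => abb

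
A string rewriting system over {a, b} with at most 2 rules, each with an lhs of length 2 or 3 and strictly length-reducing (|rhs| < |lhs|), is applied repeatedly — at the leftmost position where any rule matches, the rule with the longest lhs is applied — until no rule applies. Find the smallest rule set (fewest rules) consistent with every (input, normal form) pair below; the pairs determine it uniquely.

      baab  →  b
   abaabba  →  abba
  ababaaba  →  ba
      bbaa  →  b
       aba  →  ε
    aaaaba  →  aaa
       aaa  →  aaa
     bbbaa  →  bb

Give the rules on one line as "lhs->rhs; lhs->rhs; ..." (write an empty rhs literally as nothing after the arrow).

aba->; baa->

  | baab => b
  | abaabba => abba
  | ababaaba => baaba => ba
  | bbaa => b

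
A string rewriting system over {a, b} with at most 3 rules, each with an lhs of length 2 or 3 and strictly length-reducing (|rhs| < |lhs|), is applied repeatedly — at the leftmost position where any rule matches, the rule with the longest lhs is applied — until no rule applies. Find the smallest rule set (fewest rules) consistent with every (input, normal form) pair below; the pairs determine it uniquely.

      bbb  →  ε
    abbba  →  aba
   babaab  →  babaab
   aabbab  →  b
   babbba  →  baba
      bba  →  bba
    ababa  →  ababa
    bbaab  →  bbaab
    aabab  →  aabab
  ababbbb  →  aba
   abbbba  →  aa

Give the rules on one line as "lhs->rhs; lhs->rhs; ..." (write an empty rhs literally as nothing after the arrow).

  | bbb => ε
  | abbba => aba
  | babaab
  | aabbab => aaab => b

aaa->; abb->a; bbb->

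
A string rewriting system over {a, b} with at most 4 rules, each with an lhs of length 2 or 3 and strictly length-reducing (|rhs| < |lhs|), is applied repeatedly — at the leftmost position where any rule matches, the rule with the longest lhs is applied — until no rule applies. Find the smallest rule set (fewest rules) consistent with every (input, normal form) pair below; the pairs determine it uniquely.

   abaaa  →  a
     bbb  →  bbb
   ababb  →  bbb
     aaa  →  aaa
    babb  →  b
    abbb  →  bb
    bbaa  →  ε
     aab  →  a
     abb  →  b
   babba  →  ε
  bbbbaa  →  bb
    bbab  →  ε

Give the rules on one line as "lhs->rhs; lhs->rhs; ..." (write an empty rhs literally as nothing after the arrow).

ab->; aba->b; ba->; bab->ab

  | abaaa => baa => a
  | bbb
  | ababb => bbb
  | aaa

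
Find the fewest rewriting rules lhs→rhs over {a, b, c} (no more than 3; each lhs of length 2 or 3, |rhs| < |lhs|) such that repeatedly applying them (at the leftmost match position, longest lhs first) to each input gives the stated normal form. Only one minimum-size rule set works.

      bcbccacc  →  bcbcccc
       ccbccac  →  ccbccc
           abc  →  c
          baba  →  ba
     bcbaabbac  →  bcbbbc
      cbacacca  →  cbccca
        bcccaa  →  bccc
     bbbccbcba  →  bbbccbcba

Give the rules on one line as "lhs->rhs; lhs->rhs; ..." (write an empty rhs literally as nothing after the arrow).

  | bcbccacc => bcbcccc
  | ccbccac => ccbccc
  | abc => c
  | baba => ba

aa->; ab->; ac->c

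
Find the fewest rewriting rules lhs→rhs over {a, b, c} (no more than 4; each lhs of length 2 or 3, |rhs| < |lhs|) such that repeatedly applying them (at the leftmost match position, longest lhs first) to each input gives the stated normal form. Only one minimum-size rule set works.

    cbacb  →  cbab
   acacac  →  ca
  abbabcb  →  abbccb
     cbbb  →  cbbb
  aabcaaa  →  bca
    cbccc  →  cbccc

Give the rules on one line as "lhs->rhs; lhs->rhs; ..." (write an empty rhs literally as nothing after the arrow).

  | cbacb => cbab
  | acacac => aacac => cac => ca
  | abbabcb => abbccb
  | cbbb

aa->; abc->cc; ac->a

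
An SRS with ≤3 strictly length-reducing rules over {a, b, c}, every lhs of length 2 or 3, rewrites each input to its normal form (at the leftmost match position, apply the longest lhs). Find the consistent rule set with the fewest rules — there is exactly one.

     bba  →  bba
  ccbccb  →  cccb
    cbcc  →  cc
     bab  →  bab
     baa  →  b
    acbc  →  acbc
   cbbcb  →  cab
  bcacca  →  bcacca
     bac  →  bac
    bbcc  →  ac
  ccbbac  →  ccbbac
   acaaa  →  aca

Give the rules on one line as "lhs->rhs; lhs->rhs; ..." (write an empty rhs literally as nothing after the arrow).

  | bba
  | ccbccb => cccb
  | cbcc => cc
  | bab

aa->; bbc->a; bcc->c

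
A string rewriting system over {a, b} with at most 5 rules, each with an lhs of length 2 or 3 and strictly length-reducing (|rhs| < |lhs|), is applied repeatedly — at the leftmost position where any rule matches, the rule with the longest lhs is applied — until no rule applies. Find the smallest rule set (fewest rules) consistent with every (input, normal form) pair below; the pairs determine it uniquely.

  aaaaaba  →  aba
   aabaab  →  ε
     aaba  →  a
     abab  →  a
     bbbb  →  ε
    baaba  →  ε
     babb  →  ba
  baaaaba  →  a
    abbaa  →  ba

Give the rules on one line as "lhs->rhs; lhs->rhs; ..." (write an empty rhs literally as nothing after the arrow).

aa->b; bab->bb; bb->; bbb->ba

  | aaaaaba => baaaba => bbaba => aba
  | aabaab => bbaab => aab => bb => ε
  | aaba => bba => a
  | abab => abb => a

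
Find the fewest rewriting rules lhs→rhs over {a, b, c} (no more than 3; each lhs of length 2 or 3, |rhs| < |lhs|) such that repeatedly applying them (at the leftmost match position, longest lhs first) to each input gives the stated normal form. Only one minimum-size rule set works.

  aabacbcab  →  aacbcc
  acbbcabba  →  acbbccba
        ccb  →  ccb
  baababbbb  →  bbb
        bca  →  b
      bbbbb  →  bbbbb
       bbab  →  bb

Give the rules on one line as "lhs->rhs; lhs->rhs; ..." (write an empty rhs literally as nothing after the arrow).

ab->; ca->; cab->cc

  | aabacbcab => aacbcab => aacbcc
  | acbbcabba => acbbccba
  | ccb
  | baababbbb => baabbbb => babbb => bbb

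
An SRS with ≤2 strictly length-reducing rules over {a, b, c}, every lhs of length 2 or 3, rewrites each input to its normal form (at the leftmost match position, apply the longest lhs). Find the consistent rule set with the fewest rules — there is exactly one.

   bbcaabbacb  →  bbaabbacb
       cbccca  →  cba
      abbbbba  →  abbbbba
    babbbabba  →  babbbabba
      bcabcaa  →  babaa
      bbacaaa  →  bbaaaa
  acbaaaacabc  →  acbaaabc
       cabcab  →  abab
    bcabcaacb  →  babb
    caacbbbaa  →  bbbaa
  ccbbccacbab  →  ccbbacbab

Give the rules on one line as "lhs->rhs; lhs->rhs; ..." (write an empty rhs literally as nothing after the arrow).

  | bbcaabbacb => bbaabbacb
  | cbccca => cbcca => cbca => cba
  | abbbbba
  | babbbabba

aac->; ca->a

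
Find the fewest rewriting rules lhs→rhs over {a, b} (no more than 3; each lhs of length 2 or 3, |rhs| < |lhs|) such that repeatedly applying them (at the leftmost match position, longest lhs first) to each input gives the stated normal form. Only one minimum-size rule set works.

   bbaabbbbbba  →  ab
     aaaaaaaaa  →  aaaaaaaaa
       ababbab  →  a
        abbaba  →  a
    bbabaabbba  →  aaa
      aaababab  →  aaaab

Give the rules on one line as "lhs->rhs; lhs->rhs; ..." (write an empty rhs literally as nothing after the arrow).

  | bbaabbbbbba => babbbbbba => bbbbba => abba => ab
  | aaaaaaaaa
  | ababbab => abab => a
  | abbaba => aba => a

ba->; bab->; bbb->a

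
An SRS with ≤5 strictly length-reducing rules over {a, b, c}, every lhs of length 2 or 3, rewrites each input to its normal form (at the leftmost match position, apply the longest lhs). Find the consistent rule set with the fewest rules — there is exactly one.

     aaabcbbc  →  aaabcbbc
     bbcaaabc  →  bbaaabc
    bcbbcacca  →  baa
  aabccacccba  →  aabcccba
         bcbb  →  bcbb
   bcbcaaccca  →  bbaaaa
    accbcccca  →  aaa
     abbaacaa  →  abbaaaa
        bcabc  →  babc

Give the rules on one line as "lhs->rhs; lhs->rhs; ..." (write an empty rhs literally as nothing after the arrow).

  | aaabcbbc
  | bbcaaabc => bbaaabc
  | bcbbcacca => bcbbacca => bcbaca => bcaa => baa
  | aabccacccba => aabcacccba => aabacccba => aabcccba

aba->ab; bac->a; ca->a; cbc->ba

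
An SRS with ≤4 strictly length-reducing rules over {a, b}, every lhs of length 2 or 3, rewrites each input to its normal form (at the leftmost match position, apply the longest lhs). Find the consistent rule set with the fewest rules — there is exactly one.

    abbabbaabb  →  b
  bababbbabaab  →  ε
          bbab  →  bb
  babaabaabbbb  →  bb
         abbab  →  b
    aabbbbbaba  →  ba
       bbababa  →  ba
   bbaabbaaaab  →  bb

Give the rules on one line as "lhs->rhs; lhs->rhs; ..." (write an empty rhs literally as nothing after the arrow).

  | abbabbaabb => babbaabb => bbaabb => bbbb => b
  | bababbbabaab => bbabbbabaab => bbbbabaab => babaab => bbaab => bbb => ε
  | bbab => bb
  | babaabaabbbb => bbaabaabbbb => bbbaabbbb => aabbbb => abbb => bb

ab->; aba->ba; baa->b; bbb->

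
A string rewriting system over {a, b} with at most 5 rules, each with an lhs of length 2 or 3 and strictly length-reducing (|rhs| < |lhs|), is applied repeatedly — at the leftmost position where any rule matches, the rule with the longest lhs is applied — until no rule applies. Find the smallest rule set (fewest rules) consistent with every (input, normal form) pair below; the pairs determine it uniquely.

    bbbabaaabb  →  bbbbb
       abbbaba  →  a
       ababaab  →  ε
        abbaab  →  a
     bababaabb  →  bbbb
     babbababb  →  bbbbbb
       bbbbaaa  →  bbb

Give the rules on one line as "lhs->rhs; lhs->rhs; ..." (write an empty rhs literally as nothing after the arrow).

  | bbbabaaabb => bbbbaaabb => bbbabb => bbbbb
  | abbbaba => abbaba => ababa => aaba => a
  | ababaab => aabaab => aab => ε
  | abbaab => abaab => aaab => a

aab->; ab->a; ba->b; baa->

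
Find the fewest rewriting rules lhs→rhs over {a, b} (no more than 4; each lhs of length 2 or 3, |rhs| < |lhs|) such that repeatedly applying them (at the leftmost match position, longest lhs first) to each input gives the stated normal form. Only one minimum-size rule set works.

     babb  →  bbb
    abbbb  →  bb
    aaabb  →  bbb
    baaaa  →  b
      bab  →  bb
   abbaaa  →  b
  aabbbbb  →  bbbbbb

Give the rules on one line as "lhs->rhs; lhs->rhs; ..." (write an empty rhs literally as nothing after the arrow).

aa->b; abb->; ba->b

  | babb => bbb
  | abbbb => bb
  | aaabb => babb => bbb
  | baaaa => baaa => baa => ba => b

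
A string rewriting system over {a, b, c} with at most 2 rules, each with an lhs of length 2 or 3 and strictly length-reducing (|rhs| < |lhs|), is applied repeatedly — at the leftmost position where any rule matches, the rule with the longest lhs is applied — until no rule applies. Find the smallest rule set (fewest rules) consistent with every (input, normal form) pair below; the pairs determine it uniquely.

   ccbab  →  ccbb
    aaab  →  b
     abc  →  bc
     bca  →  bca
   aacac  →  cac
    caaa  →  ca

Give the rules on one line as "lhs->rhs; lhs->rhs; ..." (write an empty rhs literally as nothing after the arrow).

  | ccbab => ccbb
  | aaab => ab => b
  | abc => bc
  | bca

aa->; ab->b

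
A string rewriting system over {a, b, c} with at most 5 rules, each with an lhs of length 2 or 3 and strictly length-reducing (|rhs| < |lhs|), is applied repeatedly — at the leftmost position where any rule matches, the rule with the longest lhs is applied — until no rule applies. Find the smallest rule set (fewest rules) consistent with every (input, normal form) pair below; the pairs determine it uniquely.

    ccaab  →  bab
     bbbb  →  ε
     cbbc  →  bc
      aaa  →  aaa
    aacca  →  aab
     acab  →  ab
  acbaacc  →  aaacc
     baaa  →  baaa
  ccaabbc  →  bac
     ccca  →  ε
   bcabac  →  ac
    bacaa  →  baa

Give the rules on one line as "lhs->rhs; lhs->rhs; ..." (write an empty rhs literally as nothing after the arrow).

bb->; ca->; cb->; cca->b

  | ccaab => bab
  | bbbb => bb => ε
  | cbbc => bc
  | aaa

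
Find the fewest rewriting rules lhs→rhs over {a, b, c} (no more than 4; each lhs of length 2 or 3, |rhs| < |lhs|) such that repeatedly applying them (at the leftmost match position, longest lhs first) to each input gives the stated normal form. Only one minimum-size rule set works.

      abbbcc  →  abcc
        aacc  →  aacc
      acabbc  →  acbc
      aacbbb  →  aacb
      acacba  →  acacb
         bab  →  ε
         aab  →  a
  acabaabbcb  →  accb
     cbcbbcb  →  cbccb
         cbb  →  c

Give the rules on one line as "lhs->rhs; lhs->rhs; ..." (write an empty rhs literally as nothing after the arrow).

  | abbbcc => abcc
  | aacc
  | acabbc => acbc
  | aacbbb => aacb

aab->a; ba->b; bb->; cab->c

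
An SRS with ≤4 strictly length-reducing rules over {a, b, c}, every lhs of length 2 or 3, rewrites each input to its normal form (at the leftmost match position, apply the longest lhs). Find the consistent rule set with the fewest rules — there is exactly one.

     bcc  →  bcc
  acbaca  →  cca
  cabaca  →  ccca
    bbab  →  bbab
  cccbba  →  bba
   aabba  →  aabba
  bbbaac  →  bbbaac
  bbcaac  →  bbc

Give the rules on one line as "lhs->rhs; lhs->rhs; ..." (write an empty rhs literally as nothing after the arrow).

aba->c; caa->; cb->b

  | bcc
  | acbaca => abaca => cca
  | cabaca => ccca
  | bbab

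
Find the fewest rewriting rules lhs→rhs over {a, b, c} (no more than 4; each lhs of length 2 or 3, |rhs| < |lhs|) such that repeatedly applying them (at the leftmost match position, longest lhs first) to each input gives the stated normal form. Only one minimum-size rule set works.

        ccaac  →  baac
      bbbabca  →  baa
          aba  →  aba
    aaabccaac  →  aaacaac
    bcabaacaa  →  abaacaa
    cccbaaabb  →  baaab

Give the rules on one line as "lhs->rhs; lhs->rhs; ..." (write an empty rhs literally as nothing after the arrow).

bb->b; bc->; cc->b

  | ccaac => baac
  | bbbabca => bbabca => babca => baa
  | aba
  | aaabccaac => aaacaac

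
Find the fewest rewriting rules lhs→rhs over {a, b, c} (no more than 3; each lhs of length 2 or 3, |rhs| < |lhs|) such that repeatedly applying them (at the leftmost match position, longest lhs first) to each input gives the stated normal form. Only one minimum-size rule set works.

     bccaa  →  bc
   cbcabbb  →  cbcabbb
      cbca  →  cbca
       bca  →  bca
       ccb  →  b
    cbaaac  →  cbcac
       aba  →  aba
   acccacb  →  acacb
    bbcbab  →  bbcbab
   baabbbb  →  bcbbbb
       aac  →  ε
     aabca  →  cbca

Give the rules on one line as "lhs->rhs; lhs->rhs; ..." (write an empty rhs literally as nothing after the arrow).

aa->c; cc->

  | bccaa => baa => bc
  | cbcabbb
  | cbca
  | bca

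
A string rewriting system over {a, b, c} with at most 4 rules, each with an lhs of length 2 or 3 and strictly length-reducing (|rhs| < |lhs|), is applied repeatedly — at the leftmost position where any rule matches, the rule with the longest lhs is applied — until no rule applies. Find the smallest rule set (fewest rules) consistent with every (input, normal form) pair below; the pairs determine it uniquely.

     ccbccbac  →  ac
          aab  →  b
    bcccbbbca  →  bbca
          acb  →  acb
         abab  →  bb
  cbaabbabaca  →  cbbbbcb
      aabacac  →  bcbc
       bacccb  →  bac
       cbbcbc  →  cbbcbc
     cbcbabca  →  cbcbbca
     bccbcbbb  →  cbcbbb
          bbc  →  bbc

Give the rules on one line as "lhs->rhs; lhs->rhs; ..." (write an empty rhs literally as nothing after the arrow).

  | ccbccbac => ccbac => ac
  | aab => ab => b
  | bcccbbbca => ccbbbca => bbca
  | acb

ab->b; aca->cb; bcc->c; ccb->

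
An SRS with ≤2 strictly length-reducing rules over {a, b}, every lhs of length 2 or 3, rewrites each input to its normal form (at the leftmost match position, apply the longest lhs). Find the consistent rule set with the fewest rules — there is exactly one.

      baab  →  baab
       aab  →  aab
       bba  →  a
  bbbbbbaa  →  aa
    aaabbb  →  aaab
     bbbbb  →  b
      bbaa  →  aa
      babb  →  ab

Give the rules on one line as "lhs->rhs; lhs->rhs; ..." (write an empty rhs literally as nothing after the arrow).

  | baab
  | aab
  | bba => a
  | bbbbbbaa => bbbbaa => bbaa => aa

bab->a; bb->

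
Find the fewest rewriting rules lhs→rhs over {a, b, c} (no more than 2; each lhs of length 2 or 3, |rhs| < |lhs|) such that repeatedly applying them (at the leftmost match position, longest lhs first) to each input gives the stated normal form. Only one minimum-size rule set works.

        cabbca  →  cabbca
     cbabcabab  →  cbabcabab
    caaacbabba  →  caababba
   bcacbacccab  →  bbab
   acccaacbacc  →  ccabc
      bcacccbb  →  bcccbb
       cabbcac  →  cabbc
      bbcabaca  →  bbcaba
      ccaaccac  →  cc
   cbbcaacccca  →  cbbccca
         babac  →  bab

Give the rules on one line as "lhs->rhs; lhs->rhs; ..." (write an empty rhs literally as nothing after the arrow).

ac->; cbc->ba

  | cabbca
  | cbabcabab
  | caaacbabba => caababba
  | bcacbacccab => bcbacccab => bcbccab => bbacab => bbab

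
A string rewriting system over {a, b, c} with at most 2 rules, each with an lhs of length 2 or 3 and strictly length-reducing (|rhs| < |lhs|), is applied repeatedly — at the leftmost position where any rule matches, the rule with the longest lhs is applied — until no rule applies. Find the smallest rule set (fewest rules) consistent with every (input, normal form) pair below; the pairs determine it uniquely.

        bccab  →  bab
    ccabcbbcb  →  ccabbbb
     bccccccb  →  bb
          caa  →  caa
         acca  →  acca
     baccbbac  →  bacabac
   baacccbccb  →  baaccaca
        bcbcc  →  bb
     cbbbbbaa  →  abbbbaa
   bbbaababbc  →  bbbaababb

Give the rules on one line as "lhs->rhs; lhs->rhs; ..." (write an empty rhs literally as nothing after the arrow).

bc->b; cb->a

  | bccab => bcab => bab
  | ccabcbbcb => ccabbbcb => ccabbbb
  | bccccccb => bcccccb => bccccb => bcccb => bccb => bcb => bb
  | caa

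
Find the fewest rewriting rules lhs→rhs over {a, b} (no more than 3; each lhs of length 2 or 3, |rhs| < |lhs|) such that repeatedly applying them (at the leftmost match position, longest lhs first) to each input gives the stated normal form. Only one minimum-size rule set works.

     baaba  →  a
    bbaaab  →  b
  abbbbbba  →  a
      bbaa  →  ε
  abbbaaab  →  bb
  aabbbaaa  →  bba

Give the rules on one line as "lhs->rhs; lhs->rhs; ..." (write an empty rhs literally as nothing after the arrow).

  | baaba => bbba => a
  | bbaaab => bbbab => ab => b
  | abbbbbba => bbbbbba => bbba => a
  | bbaa => bbb => ε

aa->b; ab->b; bbb->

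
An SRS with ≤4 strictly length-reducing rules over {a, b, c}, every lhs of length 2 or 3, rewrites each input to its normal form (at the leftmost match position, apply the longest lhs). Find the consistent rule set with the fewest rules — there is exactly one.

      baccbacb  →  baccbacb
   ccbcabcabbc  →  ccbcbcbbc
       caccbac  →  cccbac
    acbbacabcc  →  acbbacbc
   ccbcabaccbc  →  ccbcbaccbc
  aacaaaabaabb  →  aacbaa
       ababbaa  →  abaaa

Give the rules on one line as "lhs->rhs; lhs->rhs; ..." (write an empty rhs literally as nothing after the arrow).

abb->a; bcc->bc; ca->c

  | baccbacb
  | ccbcabcabbc => ccbcbcabbc => ccbcbcbbc
  | caccbac => cccbac
  | acbbacabcc => acbbacbcc => acbbacbc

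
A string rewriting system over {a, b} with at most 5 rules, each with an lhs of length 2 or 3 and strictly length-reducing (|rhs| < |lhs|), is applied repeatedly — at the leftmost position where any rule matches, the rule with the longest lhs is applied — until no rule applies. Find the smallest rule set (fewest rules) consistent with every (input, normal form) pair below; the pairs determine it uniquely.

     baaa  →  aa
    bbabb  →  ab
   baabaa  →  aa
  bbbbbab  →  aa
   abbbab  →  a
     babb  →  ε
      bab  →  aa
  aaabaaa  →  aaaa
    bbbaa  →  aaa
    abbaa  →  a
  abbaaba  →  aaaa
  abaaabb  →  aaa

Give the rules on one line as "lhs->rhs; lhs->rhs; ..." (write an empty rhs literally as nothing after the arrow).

aab->ba; ba->; bab->aa; bbb->a

  | baaa => aa
  | bbabb => baab => ab
  | baabaa => abaa => aa
  | bbbbbab => abbab => abaa => aa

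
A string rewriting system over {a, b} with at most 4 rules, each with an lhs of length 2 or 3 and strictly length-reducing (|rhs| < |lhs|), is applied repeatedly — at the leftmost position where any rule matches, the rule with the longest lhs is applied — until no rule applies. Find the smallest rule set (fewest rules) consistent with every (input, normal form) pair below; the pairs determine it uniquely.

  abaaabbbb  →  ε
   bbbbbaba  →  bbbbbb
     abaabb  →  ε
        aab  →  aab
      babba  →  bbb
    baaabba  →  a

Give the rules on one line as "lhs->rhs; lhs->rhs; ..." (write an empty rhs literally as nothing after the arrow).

  | abaaabbbb => aabbbb => abb => ε
  | bbbbbaba => bbbbbba => bbbbbb
  | abaabb => abb => ε
  | aab

abb->; ba->b; baa->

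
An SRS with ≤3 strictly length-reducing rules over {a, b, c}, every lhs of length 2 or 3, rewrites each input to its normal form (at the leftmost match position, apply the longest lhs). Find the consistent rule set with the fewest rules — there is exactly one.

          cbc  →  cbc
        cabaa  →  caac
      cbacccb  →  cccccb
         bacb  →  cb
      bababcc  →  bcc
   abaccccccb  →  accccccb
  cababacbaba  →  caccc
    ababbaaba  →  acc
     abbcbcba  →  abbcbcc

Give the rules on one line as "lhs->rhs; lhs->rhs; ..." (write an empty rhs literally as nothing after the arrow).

  | cbc
  | cabaa => caac
  | cbacccb => cccccb
  | bacb => cb

ba->; baa->ac; cba->cc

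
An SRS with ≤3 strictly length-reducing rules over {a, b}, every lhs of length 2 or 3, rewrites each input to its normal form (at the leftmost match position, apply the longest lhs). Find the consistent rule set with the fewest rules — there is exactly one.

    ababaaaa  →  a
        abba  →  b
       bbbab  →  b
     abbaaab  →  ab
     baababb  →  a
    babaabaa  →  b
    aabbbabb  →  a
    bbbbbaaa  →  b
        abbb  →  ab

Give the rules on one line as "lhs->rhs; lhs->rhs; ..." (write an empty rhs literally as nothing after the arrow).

aa->b; ba->; bb->

  | ababaaaa => abaaaa => aaaa => baa => a
  | abba => aa => b
  | bbbab => bab => b
  | abbaaab => aaaab => baab => ab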